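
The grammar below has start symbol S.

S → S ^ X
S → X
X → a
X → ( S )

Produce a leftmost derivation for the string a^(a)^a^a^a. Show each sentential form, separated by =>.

S => S^X => S^X^X => S^X^X^X => S^X^X^X^X => X^X^X^X^X => a^X^X^X^X => a^(S)^X^X^X => a^(X)^X^X^X => a^(a)^X^X^X => a^(a)^a^X^X => a^(a)^a^a^X => a^(a)^a^a^a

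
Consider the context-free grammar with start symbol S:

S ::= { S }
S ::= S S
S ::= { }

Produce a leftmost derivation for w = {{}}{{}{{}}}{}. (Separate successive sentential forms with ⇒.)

S⇒SS⇒{S}S⇒{{}}S⇒{{}}SS⇒{{}}{S}S⇒{{}}{SS}S⇒{{}}{{}S}S⇒{{}}{{}{S}}S⇒{{}}{{}{{}}}S⇒{{}}{{}{{}}}{}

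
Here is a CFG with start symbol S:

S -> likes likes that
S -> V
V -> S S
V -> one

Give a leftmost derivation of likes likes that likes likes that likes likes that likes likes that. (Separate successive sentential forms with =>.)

S => V => S S => likes likes that S => likes likes that V => likes likes that S S => likes likes that V S => likes likes that S S S => likes likes that likes likes that S S => likes likes that likes likes that likes likes that S => likes likes that likes likes that likes likes that likes likes that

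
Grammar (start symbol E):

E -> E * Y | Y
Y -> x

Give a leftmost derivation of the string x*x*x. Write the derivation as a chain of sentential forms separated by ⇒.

E ⇒ E*Y ⇒ E*Y*Y ⇒ Y*Y*Y ⇒ x*Y*Y ⇒ x*x*Y ⇒ x*x*x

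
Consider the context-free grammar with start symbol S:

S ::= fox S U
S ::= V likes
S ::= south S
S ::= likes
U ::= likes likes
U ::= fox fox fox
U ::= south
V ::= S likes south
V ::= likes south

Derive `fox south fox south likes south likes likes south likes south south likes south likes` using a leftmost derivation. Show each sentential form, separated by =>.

S => V likes   [S ::= V likes]
V likes => S likes south likes   [V ::= S likes south]
S likes south likes => fox S U likes south likes   [S ::= fox S U]
fox S U likes south likes => fox south S U likes south likes   [S ::= south S]
fox south S U likes south likes => fox south fox S U U likes south likes   [S ::= fox S U]
fox south fox S U U likes south likes => fox south fox V likes U U likes south likes   [S ::= V likes]
fox south fox V likes U U likes south likes => fox south fox S likes south likes U U likes south likes   [V ::= S likes south]
fox south fox S likes south likes U U likes south likes => fox south fox south S likes south likes U U likes south likes   [S ::= south S]
fox south fox south S likes south likes U U likes south likes => fox south fox south V likes likes south likes U U likes south likes   [S ::= V likes]
fox south fox south V likes likes south likes U U likes south likes => fox south fox south likes south likes likes south likes U U likes south likes   [V ::= likes south]
fox south fox south likes south likes likes south likes U U likes south likes => fox south fox south likes south likes likes south likes south U likes south likes   [U ::= south]
fox south fox south likes south likes likes south likes south U likes south likes => fox south fox south likes south likes likes south likes south south likes south likes   [U ::= south]

S => V likes => S likes south likes => fox S U likes south likes => fox south S U likes south likes => fox south fox S U U likes south likes => fox south fox V likes U U likes south likes => fox south fox S likes south likes U U likes south likes => fox south fox south S likes south likes U U likes south likes => fox south fox south V likes likes south likes U U likes south likes => fox south fox south likes south likes likes south likes U U likes south likes => fox south fox south likes south likes likes south likes south U likes south likes => fox south fox south likes south likes likes south likes south south likes south likes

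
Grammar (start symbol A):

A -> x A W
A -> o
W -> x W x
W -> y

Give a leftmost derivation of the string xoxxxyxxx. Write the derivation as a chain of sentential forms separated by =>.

A => xAW   [A -> x A W]
xAW => xoW   [A -> o]
xoW => xoxWx   [W -> x W x]
xoxWx => xoxxWxx   [W -> x W x]
xoxxWxx => xoxxxWxxx   [W -> x W x]
xoxxxWxxx => xoxxxyxxx   [W -> y]

A=>xAW=>xoW=>xoxWx=>xoxxWxx=>xoxxxWxxx=>xoxxxyxxx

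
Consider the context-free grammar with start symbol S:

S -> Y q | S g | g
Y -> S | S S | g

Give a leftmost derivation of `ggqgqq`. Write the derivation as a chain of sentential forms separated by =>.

S => Yq   [S -> Y q]
Yq => Sq   [Y -> S]
Sq => Yqq   [S -> Y q]
Yqq => SSqq   [Y -> S S]
SSqq => YqSqq   [S -> Y q]
YqSqq => SqSqq   [Y -> S]
SqSqq => SgqSqq   [S -> S g]
SgqSqq => ggqSqq   [S -> g]
ggqSqq => ggqgqq   [S -> g]

S => Yq => Sq => Yqq => SSqq => YqSqq => SqSqq => SgqSqq => ggqSqq => ggqgqq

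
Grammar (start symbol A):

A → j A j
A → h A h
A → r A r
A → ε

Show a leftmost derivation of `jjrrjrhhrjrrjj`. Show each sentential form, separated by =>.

A => jAj => jjAjj => jjrArjj => jjrrArrjj => jjrrjAjrrjj => jjrrjrArjrrjj => jjrrjrhAhrjrrjj => jjrrjrhhrjrrjj

A => jAj   [A → j A j]
jAj => jjAjj   [A → j A j]
jjAjj => jjrArjj   [A → r A r]
jjrArjj => jjrrArrjj   [A → r A r]
jjrrArrjj => jjrrjAjrrjj   [A → j A j]
jjrrjAjrrjj => jjrrjrArjrrjj   [A → r A r]
jjrrjrArjrrjj => jjrrjrhAhrjrrjj   [A → h A h]
jjrrjrhAhrjrrjj => jjrrjrhhrjrrjj   [A → ε]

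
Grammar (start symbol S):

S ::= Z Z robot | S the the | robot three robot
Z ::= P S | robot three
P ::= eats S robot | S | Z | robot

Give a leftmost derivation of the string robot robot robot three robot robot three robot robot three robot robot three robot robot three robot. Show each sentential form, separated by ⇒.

S ⇒ Z Z robot   [S ::= Z Z robot]
Z Z robot ⇒ P S Z robot   [Z ::= P S]
P S Z robot ⇒ robot S Z robot   [P ::= robot]
robot S Z robot ⇒ robot Z Z robot Z robot   [S ::= Z Z robot]
robot Z Z robot Z robot ⇒ robot P S Z robot Z robot   [Z ::= P S]
robot P S Z robot Z robot ⇒ robot S S Z robot Z robot   [P ::= S]
robot S S Z robot Z robot ⇒ robot Z Z robot S Z robot Z robot   [S ::= Z Z robot]
robot Z Z robot S Z robot Z robot ⇒ robot P S Z robot S Z robot Z robot   [Z ::= P S]
robot P S Z robot S Z robot Z robot ⇒ robot robot S Z robot S Z robot Z robot   [P ::= robot]
robot robot S Z robot S Z robot Z robot ⇒ robot robot robot three robot Z robot S Z robot Z robot   [S ::= robot three robot]
robot robot robot three robot Z robot S Z robot Z robot ⇒ robot robot robot three robot robot three robot S Z robot Z robot   [Z ::= robot three]
robot robot robot three robot robot three robot S Z robot Z robot ⇒ robot robot robot three robot robot three robot robot three robot Z robot Z robot   [S ::= robot three robot]
robot robot robot three robot robot three robot robot three robot Z robot Z robot ⇒ robot robot robot three robot robot three robot robot three robot robot three robot Z robot   [Z ::= robot three]
robot robot robot three robot robot three robot robot three robot robot three robot Z robot ⇒ robot robot robot three robot robot three robot robot three robot robot three robot robot three robot   [Z ::= robot three]

S ⇒ Z Z robot ⇒ P S Z robot ⇒ robot S Z robot ⇒ robot Z Z robot Z robot ⇒ robot P S Z robot Z robot ⇒ robot S S Z robot Z robot ⇒ robot Z Z robot S Z robot Z robot ⇒ robot P S Z robot S Z robot Z robot ⇒ robot robot S Z robot S Z robot Z robot ⇒ robot robot robot three robot Z robot S Z robot Z robot ⇒ robot robot robot three robot robot three robot S Z robot Z robot ⇒ robot robot robot three robot robot three robot robot three robot Z robot Z robot ⇒ robot robot robot three robot robot three robot robot three robot robot three robot Z robot ⇒ robot robot robot three robot robot three robot robot three robot robot three robot robot three robot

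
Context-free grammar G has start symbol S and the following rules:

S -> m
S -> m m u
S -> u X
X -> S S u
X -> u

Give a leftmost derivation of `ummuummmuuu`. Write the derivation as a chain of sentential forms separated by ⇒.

S ⇒ uX ⇒ uSSu ⇒ ummuSu ⇒ ummuuXu ⇒ ummuuSSuu ⇒ ummuumSuu ⇒ ummuummmuuu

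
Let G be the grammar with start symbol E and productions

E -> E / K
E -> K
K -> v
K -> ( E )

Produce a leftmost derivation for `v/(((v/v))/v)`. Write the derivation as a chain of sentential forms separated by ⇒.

E ⇒ E/K ⇒ K/K ⇒ v/K ⇒ v/(E) ⇒ v/(E/K) ⇒ v/(K/K) ⇒ v/((E)/K) ⇒ v/((K)/K) ⇒ v/(((E))/K) ⇒ v/(((E/K))/K) ⇒ v/(((K/K))/K) ⇒ v/(((v/K))/K) ⇒ v/(((v/v))/K) ⇒ v/(((v/v))/v)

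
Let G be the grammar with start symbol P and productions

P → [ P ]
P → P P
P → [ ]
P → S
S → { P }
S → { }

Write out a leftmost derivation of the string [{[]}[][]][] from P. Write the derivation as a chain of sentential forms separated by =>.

P => PP   [P → P P]
PP => [P]P   [P → [ P ]]
[P]P => [PP]P   [P → P P]
[PP]P => [PPP]P   [P → P P]
[PPP]P => [SPP]P   [P → S]
[SPP]P => [{P}PP]P   [S → { P }]
[{P}PP]P => [{[]}PP]P   [P → [ ]]
[{[]}PP]P => [{[]}[]P]P   [P → [ ]]
[{[]}[]P]P => [{[]}[][]]P   [P → [ ]]
[{[]}[][]]P => [{[]}[][]][]   [P → [ ]]

P => PP => [P]P => [PP]P => [PPP]P => [SPP]P => [{P}PP]P => [{[]}PP]P => [{[]}[]P]P => [{[]}[][]]P => [{[]}[][]][]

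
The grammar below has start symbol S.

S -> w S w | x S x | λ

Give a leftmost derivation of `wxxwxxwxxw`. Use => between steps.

S => wSw   [S -> w S w]
wSw => wxSxw   [S -> x S x]
wxSxw => wxxSxxw   [S -> x S x]
wxxSxxw => wxxwSwxxw   [S -> w S w]
wxxwSwxxw => wxxwxSxwxxw   [S -> x S x]
wxxwxSxwxxw => wxxwxxwxxw   [S -> λ]

S => wSw => wxSxw => wxxSxxw => wxxwSwxxw => wxxwxSxwxxw => wxxwxxwxxw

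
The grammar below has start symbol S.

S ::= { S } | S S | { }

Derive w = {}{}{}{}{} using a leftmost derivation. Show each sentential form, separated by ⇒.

S ⇒ SS   [S ::= S S]
SS ⇒ SSS   [S ::= S S]
SSS ⇒ SSSS   [S ::= S S]
SSSS ⇒ SSSSS   [S ::= S S]
SSSSS ⇒ {}SSSS   [S ::= { }]
{}SSSS ⇒ {}{}SSS   [S ::= { }]
{}{}SSS ⇒ {}{}{}SS   [S ::= { }]
{}{}{}SS ⇒ {}{}{}{}S   [S ::= { }]
{}{}{}{}S ⇒ {}{}{}{}{}   [S ::= { }]

S ⇒ SS ⇒ SSS ⇒ SSSS ⇒ SSSSS ⇒ {}SSSS ⇒ {}{}SSS ⇒ {}{}{}SS ⇒ {}{}{}{}S ⇒ {}{}{}{}{}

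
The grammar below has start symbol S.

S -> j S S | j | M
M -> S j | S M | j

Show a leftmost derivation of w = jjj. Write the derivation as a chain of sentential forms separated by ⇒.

S⇒M⇒SM⇒MM⇒SMM⇒MMM⇒jMM⇒jjM⇒jjj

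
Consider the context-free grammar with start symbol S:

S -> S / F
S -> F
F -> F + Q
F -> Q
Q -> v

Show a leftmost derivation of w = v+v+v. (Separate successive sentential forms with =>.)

S=>F=>F+Q=>F+Q+Q=>Q+Q+Q=>v+Q+Q=>v+v+Q=>v+v+v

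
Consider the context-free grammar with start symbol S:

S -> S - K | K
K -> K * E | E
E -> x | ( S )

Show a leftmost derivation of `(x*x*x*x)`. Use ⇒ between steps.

S ⇒ K   [S -> K]
K ⇒ E   [K -> E]
E ⇒ (S)   [E -> ( S )]
(S) ⇒ (K)   [S -> K]
(K) ⇒ (K*E)   [K -> K * E]
(K*E) ⇒ (K*E*E)   [K -> K * E]
(K*E*E) ⇒ (K*E*E*E)   [K -> K * E]
(K*E*E*E) ⇒ (E*E*E*E)   [K -> E]
(E*E*E*E) ⇒ (x*E*E*E)   [E -> x]
(x*E*E*E) ⇒ (x*x*E*E)   [E -> x]
(x*x*E*E) ⇒ (x*x*x*E)   [E -> x]
(x*x*x*E) ⇒ (x*x*x*x)   [E -> x]

S ⇒ K ⇒ E ⇒ (S) ⇒ (K) ⇒ (K*E) ⇒ (K*E*E) ⇒ (K*E*E*E) ⇒ (E*E*E*E) ⇒ (x*E*E*E) ⇒ (x*x*E*E) ⇒ (x*x*x*E) ⇒ (x*x*x*x)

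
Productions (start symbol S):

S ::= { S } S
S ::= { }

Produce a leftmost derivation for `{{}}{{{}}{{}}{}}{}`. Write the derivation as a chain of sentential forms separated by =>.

S => {S}S => {{}}S => {{}}{S}S => {{}}{{S}S}S => {{}}{{{}}S}S => {{}}{{{}}{S}S}S => {{}}{{{}}{{}}S}S => {{}}{{{}}{{}}{}}S => {{}}{{{}}{{}}{}}{}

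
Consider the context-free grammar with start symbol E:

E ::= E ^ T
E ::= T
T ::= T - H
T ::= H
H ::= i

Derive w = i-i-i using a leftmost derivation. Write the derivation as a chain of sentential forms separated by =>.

E => T => T-H => T-H-H => H-H-H => i-H-H => i-i-H => i-i-i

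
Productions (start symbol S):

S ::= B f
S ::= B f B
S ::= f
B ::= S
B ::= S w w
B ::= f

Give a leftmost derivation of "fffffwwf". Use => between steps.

S=>Bf=>Sf=>BfBf=>SfBf=>BffBf=>SffBf=>fffBf=>fffSwwf=>fffBfwwf=>fffffwwf

S => Bf   [S ::= B f]
Bf => Sf   [B ::= S]
Sf => BfBf   [S ::= B f B]
BfBf => SfBf   [B ::= S]
SfBf => BffBf   [S ::= B f]
BffBf => SffBf   [B ::= S]
SffBf => fffBf   [S ::= f]
fffBf => fffSwwf   [B ::= S w w]
fffSwwf => fffBfwwf   [S ::= B f]
fffBfwwf => fffffwwf   [B ::= f]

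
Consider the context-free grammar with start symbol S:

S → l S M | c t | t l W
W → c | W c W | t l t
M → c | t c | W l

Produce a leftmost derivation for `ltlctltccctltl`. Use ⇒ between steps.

S ⇒ lSM   [S → l S M]
lSM ⇒ ltlWM   [S → t l W]
ltlWM ⇒ ltlcM   [W → c]
ltlcM ⇒ ltlcWl   [M → W l]
ltlcWl ⇒ ltlcWcWl   [W → W c W]
ltlcWcWl ⇒ ltlcWcWcWl   [W → W c W]
ltlcWcWcWl ⇒ ltlctltcWcWl   [W → t l t]
ltlctltcWcWl ⇒ ltlctltcccWl   [W → c]
ltlctltcccWl ⇒ ltlctltccctltl   [W → t l t]

S ⇒ lSM ⇒ ltlWM ⇒ ltlcM ⇒ ltlcWl ⇒ ltlcWcWl ⇒ ltlcWcWcWl ⇒ ltlctltcWcWl ⇒ ltlctltcccWl ⇒ ltlctltccctltl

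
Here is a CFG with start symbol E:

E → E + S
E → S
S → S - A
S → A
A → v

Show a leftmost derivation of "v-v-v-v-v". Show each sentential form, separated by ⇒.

E ⇒ S ⇒ S-A ⇒ S-A-A ⇒ S-A-A-A ⇒ S-A-A-A-A ⇒ A-A-A-A-A ⇒ v-A-A-A-A ⇒ v-v-A-A-A ⇒ v-v-v-A-A ⇒ v-v-v-v-A ⇒ v-v-v-v-v

E ⇒ S   [E → S]
S ⇒ S-A   [S → S - A]
S-A ⇒ S-A-A   [S → S - A]
S-A-A ⇒ S-A-A-A   [S → S - A]
S-A-A-A ⇒ S-A-A-A-A   [S → S - A]
S-A-A-A-A ⇒ A-A-A-A-A   [S → A]
A-A-A-A-A ⇒ v-A-A-A-A   [A → v]
v-A-A-A-A ⇒ v-v-A-A-A   [A → v]
v-v-A-A-A ⇒ v-v-v-A-A   [A → v]
v-v-v-A-A ⇒ v-v-v-v-A   [A → v]
v-v-v-v-A ⇒ v-v-v-v-v   [A → v]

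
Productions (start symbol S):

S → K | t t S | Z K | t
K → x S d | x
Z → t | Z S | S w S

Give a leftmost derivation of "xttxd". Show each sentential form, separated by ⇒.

S ⇒ K   [S → K]
K ⇒ xSd   [K → x S d]
xSd ⇒ xttSd   [S → t t S]
xttSd ⇒ xttKd   [S → K]
xttKd ⇒ xttxd   [K → x]

S⇒K⇒xSd⇒xttSd⇒xttKd⇒xttxd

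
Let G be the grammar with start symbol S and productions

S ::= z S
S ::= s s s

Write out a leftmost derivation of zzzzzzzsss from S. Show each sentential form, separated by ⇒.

S⇒zS⇒zzS⇒zzzS⇒zzzzS⇒zzzzzS⇒zzzzzzS⇒zzzzzzzS⇒zzzzzzzsss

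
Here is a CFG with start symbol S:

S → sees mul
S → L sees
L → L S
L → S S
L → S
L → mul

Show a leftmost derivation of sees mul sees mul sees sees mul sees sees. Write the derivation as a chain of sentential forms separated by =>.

S => L sees => L S sees => S S S sees => L sees S S sees => S sees S S sees => sees mul sees S S sees => sees mul sees L sees S sees => sees mul sees mul sees S sees => sees mul sees mul sees L sees sees => sees mul sees mul sees S sees sees => sees mul sees mul sees sees mul sees sees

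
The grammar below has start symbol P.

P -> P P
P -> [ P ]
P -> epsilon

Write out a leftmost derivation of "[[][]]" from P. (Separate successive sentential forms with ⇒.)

P ⇒ [P]   [P -> [ P ]]
[P] ⇒ [PP]   [P -> P P]
[PP] ⇒ [PPP]   [P -> P P]
[PPP] ⇒ [PPPP]   [P -> P P]
[PPPP] ⇒ [[P]PPP]   [P -> [ P ]]
[[P]PPP] ⇒ [[]PPP]   [P -> epsilon]
[[]PPP] ⇒ [[]PP]   [P -> epsilon]
[[]PP] ⇒ [[][P]P]   [P -> [ P ]]
[[][P]P] ⇒ [[][]P]   [P -> epsilon]
[[][]P] ⇒ [[][]]   [P -> epsilon]

P⇒[P]⇒[PP]⇒[PPP]⇒[PPPP]⇒[[P]PPP]⇒[[]PPP]⇒[[]PP]⇒[[][P]P]⇒[[][]P]⇒[[][]]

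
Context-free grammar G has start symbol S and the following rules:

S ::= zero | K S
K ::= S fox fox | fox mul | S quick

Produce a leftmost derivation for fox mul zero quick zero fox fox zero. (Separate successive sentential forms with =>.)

S => K S => fox mul S => fox mul K S => fox mul S quick S => fox mul zero quick S => fox mul zero quick K S => fox mul zero quick S fox fox S => fox mul zero quick zero fox fox S => fox mul zero quick zero fox fox zero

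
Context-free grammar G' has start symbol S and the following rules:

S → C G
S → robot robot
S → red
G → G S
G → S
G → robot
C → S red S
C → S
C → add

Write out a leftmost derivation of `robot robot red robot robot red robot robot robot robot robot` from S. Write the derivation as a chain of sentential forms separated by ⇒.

S ⇒ C G   [S → C G]
C G ⇒ S G   [C → S]
S G ⇒ C G G   [S → C G]
C G G ⇒ S red S G G   [C → S red S]
S red S G G ⇒ robot robot red S G G   [S → robot robot]
robot robot red S G G ⇒ robot robot red C G G G   [S → C G]
robot robot red C G G G ⇒ robot robot red S red S G G G   [C → S red S]
robot robot red S red S G G G ⇒ robot robot red robot robot red S G G G   [S → robot robot]
robot robot red robot robot red S G G G ⇒ robot robot red robot robot red robot robot G G G   [S → robot robot]
robot robot red robot robot red robot robot G G G ⇒ robot robot red robot robot red robot robot robot G G   [G → robot]
robot robot red robot robot red robot robot robot G G ⇒ robot robot red robot robot red robot robot robot robot G   [G → robot]
robot robot red robot robot red robot robot robot robot G ⇒ robot robot red robot robot red robot robot robot robot robot   [G → robot]

S ⇒ C G ⇒ S G ⇒ C G G ⇒ S red S G G ⇒ robot robot red S G G ⇒ robot robot red C G G G ⇒ robot robot red S red S G G G ⇒ robot robot red robot robot red S G G G ⇒ robot robot red robot robot red robot robot G G G ⇒ robot robot red robot robot red robot robot robot G G ⇒ robot robot red robot robot red robot robot robot robot G ⇒ robot robot red robot robot red robot robot robot robot robot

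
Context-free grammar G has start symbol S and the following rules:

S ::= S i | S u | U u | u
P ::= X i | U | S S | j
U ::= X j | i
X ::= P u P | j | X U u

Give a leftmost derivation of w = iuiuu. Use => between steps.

S => Su => Suu => Siuu => Uuiuu => iuiuu

S => Su   [S ::= S u]
Su => Suu   [S ::= S u]
Suu => Siuu   [S ::= S i]
Siuu => Uuiuu   [S ::= U u]
Uuiuu => iuiuu   [U ::= i]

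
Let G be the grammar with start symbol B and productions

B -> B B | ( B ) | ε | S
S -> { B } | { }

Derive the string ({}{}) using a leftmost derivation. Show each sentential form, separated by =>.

B => (B)   [B -> ( B )]
(B) => (BB)   [B -> B B]
(BB) => (SB)   [B -> S]
(SB) => ({}B)   [S -> { }]
({}B) => ({}S)   [B -> S]
({}S) => ({}{})   [S -> { }]

B => (B) => (BB) => (SB) => ({}B) => ({}S) => ({}{})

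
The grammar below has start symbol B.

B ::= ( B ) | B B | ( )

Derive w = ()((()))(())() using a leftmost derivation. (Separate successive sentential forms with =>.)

B=>BB=>BBB=>BBBB=>()BBB=>()(B)BB=>()((B))BB=>()((()))BB=>()((()))(B)B=>()((()))(())B=>()((()))(())()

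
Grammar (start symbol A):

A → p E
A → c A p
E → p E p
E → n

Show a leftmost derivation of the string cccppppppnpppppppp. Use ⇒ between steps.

A ⇒ cAp ⇒ ccApp ⇒ cccAppp ⇒ cccpEppp ⇒ cccppEpppp ⇒ cccpppEppppp ⇒ cccppppEpppppp ⇒ cccpppppEppppppp ⇒ cccppppppEpppppppp ⇒ cccppppppnpppppppp

A ⇒ cAp   [A → c A p]
cAp ⇒ ccApp   [A → c A p]
ccApp ⇒ cccAppp   [A → c A p]
cccAppp ⇒ cccpEppp   [A → p E]
cccpEppp ⇒ cccppEpppp   [E → p E p]
cccppEpppp ⇒ cccpppEppppp   [E → p E p]
cccpppEppppp ⇒ cccppppEpppppp   [E → p E p]
cccppppEpppppp ⇒ cccpppppEppppppp   [E → p E p]
cccpppppEppppppp ⇒ cccppppppEpppppppp   [E → p E p]
cccppppppEpppppppp ⇒ cccppppppnpppppppp   [E → n]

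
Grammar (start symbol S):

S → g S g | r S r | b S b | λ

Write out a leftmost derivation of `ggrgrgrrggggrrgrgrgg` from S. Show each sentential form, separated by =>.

S => gSg   [S → g S g]
gSg => ggSgg   [S → g S g]
ggSgg => ggrSrgg   [S → r S r]
ggrSrgg => ggrgSgrgg   [S → g S g]
ggrgSgrgg => ggrgrSrgrgg   [S → r S r]
ggrgrSrgrgg => ggrgrgSgrgrgg   [S → g S g]
ggrgrgSgrgrgg => ggrgrgrSrgrgrgg   [S → r S r]
ggrgrgrSrgrgrgg => ggrgrgrrSrrgrgrgg   [S → r S r]
ggrgrgrrSrrgrgrgg => ggrgrgrrgSgrrgrgrgg   [S → g S g]
ggrgrgrrgSgrrgrgrgg => ggrgrgrrggSggrrgrgrgg   [S → g S g]
ggrgrgrrggSggrrgrgrgg => ggrgrgrrggggrrgrgrgg   [S → λ]

S => gSg => ggSgg => ggrSrgg => ggrgSgrgg => ggrgrSrgrgg => ggrgrgSgrgrgg => ggrgrgrSrgrgrgg => ggrgrgrrSrrgrgrgg => ggrgrgrrgSgrrgrgrgg => ggrgrgrrggSggrrgrgrgg => ggrgrgrrggggrrgrgrgg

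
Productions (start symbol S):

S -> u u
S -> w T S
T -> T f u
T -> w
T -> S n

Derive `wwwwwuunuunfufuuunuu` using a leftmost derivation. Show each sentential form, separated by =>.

S => wTS => wSnS => wwTSnS => wwTfuSnS => wwTfufuSnS => wwSnfufuSnS => wwwTSnfufuSnS => wwwwSnfufuSnS => wwwwwTSnfufuSnS => wwwwwSnSnfufuSnS => wwwwwuunSnfufuSnS => wwwwwuunuunfufuSnS => wwwwwuunuunfufuuunS => wwwwwuunuunfufuuunuu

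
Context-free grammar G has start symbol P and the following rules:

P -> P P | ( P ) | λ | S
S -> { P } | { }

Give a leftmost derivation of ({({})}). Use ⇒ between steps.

P⇒(P)⇒(S)⇒({P})⇒({(P)})⇒({(S)})⇒({({})})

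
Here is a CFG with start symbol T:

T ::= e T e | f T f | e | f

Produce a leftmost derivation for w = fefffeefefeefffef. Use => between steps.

T=>fTf=>feTef=>fefTfef=>feffTffef=>fefffTfffef=>fefffeTefffef=>fefffeeTeefffef=>fefffeefTfeefffef=>fefffeefefeefffef

T => fTf   [T ::= f T f]
fTf => feTef   [T ::= e T e]
feTef => fefTfef   [T ::= f T f]
fefTfef => feffTffef   [T ::= f T f]
feffTffef => fefffTfffef   [T ::= f T f]
fefffTfffef => fefffeTefffef   [T ::= e T e]
fefffeTefffef => fefffeeTeefffef   [T ::= e T e]
fefffeeTeefffef => fefffeefTfeefffef   [T ::= f T f]
fefffeefTfeefffef => fefffeefefeefffef   [T ::= e]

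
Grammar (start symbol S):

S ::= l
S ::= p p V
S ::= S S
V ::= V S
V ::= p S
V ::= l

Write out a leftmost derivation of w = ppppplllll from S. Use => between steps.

S => SS => SSS => ppVSS => ppVSSS => pppSSSS => pppppVSSS => pppppVSSSS => ppppplSSSS => pppppllSSS => ppppplllSS => pppppllllS => ppppplllll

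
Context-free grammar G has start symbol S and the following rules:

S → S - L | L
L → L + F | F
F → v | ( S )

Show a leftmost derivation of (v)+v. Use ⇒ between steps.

S ⇒ L ⇒ L+F ⇒ F+F ⇒ (S)+F ⇒ (L)+F ⇒ (F)+F ⇒ (v)+F ⇒ (v)+v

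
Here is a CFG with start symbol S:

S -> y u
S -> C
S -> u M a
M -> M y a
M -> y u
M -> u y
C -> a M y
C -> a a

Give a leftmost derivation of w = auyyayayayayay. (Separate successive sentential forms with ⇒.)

S ⇒ C ⇒ aMy ⇒ aMyay ⇒ aMyayay ⇒ aMyayayay ⇒ aMyayayayay ⇒ aMyayayayayay ⇒ auyyayayayayay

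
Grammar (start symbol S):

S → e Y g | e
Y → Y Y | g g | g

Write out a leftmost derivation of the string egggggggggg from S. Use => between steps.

S => eYg   [S → e Y g]
eYg => eYYg   [Y → Y Y]
eYYg => eggYg   [Y → g g]
eggYg => eggYYg   [Y → Y Y]
eggYYg => egggYg   [Y → g]
egggYg => egggYYg   [Y → Y Y]
egggYYg => eggggYg   [Y → g]
eggggYg => eggggYYg   [Y → Y Y]
eggggYYg => eggggYYYg   [Y → Y Y]
eggggYYYg => eggggggYYg   [Y → g g]
eggggggYYg => eggggggggYg   [Y → g g]
eggggggggYg => egggggggggg   [Y → g]

S => eYg => eYYg => eggYg => eggYYg => egggYg => egggYYg => eggggYg => eggggYYg => eggggYYYg => eggggggYYg => eggggggggYg => egggggggggg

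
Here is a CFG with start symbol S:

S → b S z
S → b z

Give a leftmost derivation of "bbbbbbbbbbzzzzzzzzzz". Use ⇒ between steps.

S⇒bSz⇒bbSzz⇒bbbSzzz⇒bbbbSzzzz⇒bbbbbSzzzzz⇒bbbbbbSzzzzzz⇒bbbbbbbSzzzzzzz⇒bbbbbbbbSzzzzzzzz⇒bbbbbbbbbSzzzzzzzzz⇒bbbbbbbbbbzzzzzzzzzz

S ⇒ bSz   [S → b S z]
bSz ⇒ bbSzz   [S → b S z]
bbSzz ⇒ bbbSzzz   [S → b S z]
bbbSzzz ⇒ bbbbSzzzz   [S → b S z]
bbbbSzzzz ⇒ bbbbbSzzzzz   [S → b S z]
bbbbbSzzzzz ⇒ bbbbbbSzzzzzz   [S → b S z]
bbbbbbSzzzzzz ⇒ bbbbbbbSzzzzzzz   [S → b S z]
bbbbbbbSzzzzzzz ⇒ bbbbbbbbSzzzzzzzz   [S → b S z]
bbbbbbbbSzzzzzzzz ⇒ bbbbbbbbbSzzzzzzzzz   [S → b S z]
bbbbbbbbbSzzzzzzzzz ⇒ bbbbbbbbbbzzzzzzzzzz   [S → b z]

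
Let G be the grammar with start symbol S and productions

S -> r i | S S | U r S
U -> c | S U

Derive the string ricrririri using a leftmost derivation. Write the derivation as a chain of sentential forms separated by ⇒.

S ⇒ SS   [S -> S S]
SS ⇒ SSS   [S -> S S]
SSS ⇒ riSS   [S -> r i]
riSS ⇒ riSSS   [S -> S S]
riSSS ⇒ riUrSSS   [S -> U r S]
riUrSSS ⇒ ricrSSS   [U -> c]
ricrSSS ⇒ ricrriSS   [S -> r i]
ricrriSS ⇒ ricrririS   [S -> r i]
ricrririS ⇒ ricrririri   [S -> r i]

S⇒SS⇒SSS⇒riSS⇒riSSS⇒riUrSSS⇒ricrSSS⇒ricrriSS⇒ricrririS⇒ricrririri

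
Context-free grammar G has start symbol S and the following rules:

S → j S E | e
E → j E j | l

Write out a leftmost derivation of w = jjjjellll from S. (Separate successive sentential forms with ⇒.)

S ⇒ jSE   [S → j S E]
jSE ⇒ jjSEE   [S → j S E]
jjSEE ⇒ jjjSEEE   [S → j S E]
jjjSEEE ⇒ jjjjSEEEE   [S → j S E]
jjjjSEEEE ⇒ jjjjeEEEE   [S → e]
jjjjeEEEE ⇒ jjjjelEEE   [E → l]
jjjjelEEE ⇒ jjjjellEE   [E → l]
jjjjellEE ⇒ jjjjelllE   [E → l]
jjjjelllE ⇒ jjjjellll   [E → l]

S ⇒ jSE ⇒ jjSEE ⇒ jjjSEEE ⇒ jjjjSEEEE ⇒ jjjjeEEEE ⇒ jjjjelEEE ⇒ jjjjellEE ⇒ jjjjelllE ⇒ jjjjellll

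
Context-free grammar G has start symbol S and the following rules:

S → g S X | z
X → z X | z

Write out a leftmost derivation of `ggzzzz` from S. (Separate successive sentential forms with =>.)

S => gSX   [S → g S X]
gSX => ggSXX   [S → g S X]
ggSXX => ggzXX   [S → z]
ggzXX => ggzzX   [X → z]
ggzzX => ggzzzX   [X → z X]
ggzzzX => ggzzzz   [X → z]

S => gSX => ggSXX => ggzXX => ggzzX => ggzzzX => ggzzzz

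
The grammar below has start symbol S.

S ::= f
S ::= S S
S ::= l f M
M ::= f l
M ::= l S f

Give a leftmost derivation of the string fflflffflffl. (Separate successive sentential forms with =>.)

S => SS => SSS => SSSS => fSSS => ffSS => fflfMS => fflflSfS => fflflSSfS => fflflfSfS => fflflfffS => fflflffflfM => fflflffflffl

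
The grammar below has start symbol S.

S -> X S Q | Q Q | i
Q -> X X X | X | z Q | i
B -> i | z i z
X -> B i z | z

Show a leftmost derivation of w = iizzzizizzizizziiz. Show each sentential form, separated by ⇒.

S ⇒ QQ   [S -> Q Q]
QQ ⇒ XXXQ   [Q -> X X X]
XXXQ ⇒ BizXXQ   [X -> B i z]
BizXXQ ⇒ iizXXQ   [B -> i]
iizXXQ ⇒ iizzXQ   [X -> z]
iizzXQ ⇒ iizzBizQ   [X -> B i z]
iizzBizQ ⇒ iizzzizizQ   [B -> z i z]
iizzzizizQ ⇒ iizzzizizXXX   [Q -> X X X]
iizzzizizXXX ⇒ iizzzizizBizXX   [X -> B i z]
iizzzizizBizXX ⇒ iizzzizizzizizXX   [B -> z i z]
iizzzizizzizizXX ⇒ iizzzizizzizizzX   [X -> z]
iizzzizizzizizzX ⇒ iizzzizizzizizzBiz   [X -> B i z]
iizzzizizzizizzBiz ⇒ iizzzizizzizizziiz   [B -> i]

S ⇒ QQ ⇒ XXXQ ⇒ BizXXQ ⇒ iizXXQ ⇒ iizzXQ ⇒ iizzBizQ ⇒ iizzzizizQ ⇒ iizzzizizXXX ⇒ iizzzizizBizXX ⇒ iizzzizizzizizXX ⇒ iizzzizizzizizzX ⇒ iizzzizizzizizzBiz ⇒ iizzzizizzizizziiz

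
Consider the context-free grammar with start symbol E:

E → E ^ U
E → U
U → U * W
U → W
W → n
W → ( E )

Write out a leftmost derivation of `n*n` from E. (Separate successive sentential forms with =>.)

E=>U=>U*W=>W*W=>n*W=>n*n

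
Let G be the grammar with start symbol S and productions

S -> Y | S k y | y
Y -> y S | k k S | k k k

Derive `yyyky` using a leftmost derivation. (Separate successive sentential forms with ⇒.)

S⇒Y⇒yS⇒yY⇒yyS⇒yySky⇒yyyky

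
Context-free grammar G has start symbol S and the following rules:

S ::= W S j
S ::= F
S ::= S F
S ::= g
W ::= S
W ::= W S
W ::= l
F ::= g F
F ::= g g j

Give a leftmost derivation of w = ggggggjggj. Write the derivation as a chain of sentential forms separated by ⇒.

S ⇒ SF ⇒ FF ⇒ gFF ⇒ ggFF ⇒ gggFF ⇒ ggggFF ⇒ ggggggjF ⇒ ggggggjggj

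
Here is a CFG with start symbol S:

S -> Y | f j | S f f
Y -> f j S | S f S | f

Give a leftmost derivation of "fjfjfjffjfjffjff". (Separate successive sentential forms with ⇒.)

S ⇒ Sff ⇒ Yff ⇒ SfSff ⇒ YfSff ⇒ fjSfSff ⇒ fjYfSff ⇒ fjfjSfSff ⇒ fjfjYfSff ⇒ fjfjSfSfSff ⇒ fjfjfjfSfSff ⇒ fjfjfjfYfSff ⇒ fjfjfjffjSfSff ⇒ fjfjfjffjfjfSff ⇒ fjfjfjffjfjffjff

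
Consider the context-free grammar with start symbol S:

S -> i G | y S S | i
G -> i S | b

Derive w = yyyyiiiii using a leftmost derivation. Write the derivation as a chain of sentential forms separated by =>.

S=>ySS=>yySSS=>yyySSSS=>yyyySSSSS=>yyyyiSSSS=>yyyyiiSSS=>yyyyiiiSS=>yyyyiiiiS=>yyyyiiiii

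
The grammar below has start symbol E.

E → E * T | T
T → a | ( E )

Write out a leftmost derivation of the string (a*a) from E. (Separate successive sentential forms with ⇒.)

E ⇒ T   [E → T]
T ⇒ (E)   [T → ( E )]
(E) ⇒ (E*T)   [E → E * T]
(E*T) ⇒ (T*T)   [E → T]
(T*T) ⇒ (a*T)   [T → a]
(a*T) ⇒ (a*a)   [T → a]

E⇒T⇒(E)⇒(E*T)⇒(T*T)⇒(a*T)⇒(a*a)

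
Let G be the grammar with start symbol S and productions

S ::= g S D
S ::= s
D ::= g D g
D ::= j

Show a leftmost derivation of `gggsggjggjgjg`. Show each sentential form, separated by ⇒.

S⇒gSD⇒ggSDD⇒gggSDDD⇒gggsDDD⇒gggsgDgDD⇒gggsggDggDD⇒gggsggjggDD⇒gggsggjggjD⇒gggsggjggjgDg⇒gggsggjggjgjg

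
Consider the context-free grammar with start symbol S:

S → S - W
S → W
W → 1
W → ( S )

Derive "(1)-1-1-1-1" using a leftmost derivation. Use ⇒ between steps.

S ⇒ S-W ⇒ S-W-W ⇒ S-W-W-W ⇒ S-W-W-W-W ⇒ W-W-W-W-W ⇒ (S)-W-W-W-W ⇒ (W)-W-W-W-W ⇒ (1)-W-W-W-W ⇒ (1)-1-W-W-W ⇒ (1)-1-1-W-W ⇒ (1)-1-1-1-W ⇒ (1)-1-1-1-1

S ⇒ S-W   [S → S - W]
S-W ⇒ S-W-W   [S → S - W]
S-W-W ⇒ S-W-W-W   [S → S - W]
S-W-W-W ⇒ S-W-W-W-W   [S → S - W]
S-W-W-W-W ⇒ W-W-W-W-W   [S → W]
W-W-W-W-W ⇒ (S)-W-W-W-W   [W → ( S )]
(S)-W-W-W-W ⇒ (W)-W-W-W-W   [S → W]
(W)-W-W-W-W ⇒ (1)-W-W-W-W   [W → 1]
(1)-W-W-W-W ⇒ (1)-1-W-W-W   [W → 1]
(1)-1-W-W-W ⇒ (1)-1-1-W-W   [W → 1]
(1)-1-1-W-W ⇒ (1)-1-1-1-W   [W → 1]
(1)-1-1-1-W ⇒ (1)-1-1-1-1   [W → 1]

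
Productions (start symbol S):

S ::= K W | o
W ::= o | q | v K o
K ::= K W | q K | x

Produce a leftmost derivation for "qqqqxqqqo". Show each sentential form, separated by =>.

S => KW => KWW => KWWW => qKWWW => qqKWWW => qqqKWWW => qqqqKWWW => qqqqKWWWW => qqqqxWWWW => qqqqxqWWW => qqqqxqqWW => qqqqxqqqW => qqqqxqqqo

S => KW   [S ::= K W]
KW => KWW   [K ::= K W]
KWW => KWWW   [K ::= K W]
KWWW => qKWWW   [K ::= q K]
qKWWW => qqKWWW   [K ::= q K]
qqKWWW => qqqKWWW   [K ::= q K]
qqqKWWW => qqqqKWWW   [K ::= q K]
qqqqKWWW => qqqqKWWWW   [K ::= K W]
qqqqKWWWW => qqqqxWWWW   [K ::= x]
qqqqxWWWW => qqqqxqWWW   [W ::= q]
qqqqxqWWW => qqqqxqqWW   [W ::= q]
qqqqxqqWW => qqqqxqqqW   [W ::= q]
qqqqxqqqW => qqqqxqqqo   [W ::= o]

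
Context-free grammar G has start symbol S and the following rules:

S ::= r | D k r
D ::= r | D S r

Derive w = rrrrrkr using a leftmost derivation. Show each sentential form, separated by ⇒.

S ⇒ Dkr ⇒ DSrkr ⇒ DSrSrkr ⇒ rSrSrkr ⇒ rrrSrkr ⇒ rrrrrkr

S ⇒ Dkr   [S ::= D k r]
Dkr ⇒ DSrkr   [D ::= D S r]
DSrkr ⇒ DSrSrkr   [D ::= D S r]
DSrSrkr ⇒ rSrSrkr   [D ::= r]
rSrSrkr ⇒ rrrSrkr   [S ::= r]
rrrSrkr ⇒ rrrrrkr   [S ::= r]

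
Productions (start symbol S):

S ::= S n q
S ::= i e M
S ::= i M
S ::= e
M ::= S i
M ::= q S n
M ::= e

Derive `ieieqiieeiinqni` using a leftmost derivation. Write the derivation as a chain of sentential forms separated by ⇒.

S ⇒ ieM ⇒ ieSi ⇒ ieieMi ⇒ ieieqSni ⇒ ieieqSnqni ⇒ ieieqiMnqni ⇒ ieieqiSinqni ⇒ ieieqiieMinqni ⇒ ieieqiieSiinqni ⇒ ieieqiieeiinqni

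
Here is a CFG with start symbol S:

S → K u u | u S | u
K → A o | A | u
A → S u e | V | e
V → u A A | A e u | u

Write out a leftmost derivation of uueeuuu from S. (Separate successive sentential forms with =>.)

S => Kuu => Auu => Vuu => Aeuuu => Sueeuuu => uueeuuu

S => Kuu   [S → K u u]
Kuu => Auu   [K → A]
Auu => Vuu   [A → V]
Vuu => Aeuuu   [V → A e u]
Aeuuu => Sueeuuu   [A → S u e]
Sueeuuu => uueeuuu   [S → u]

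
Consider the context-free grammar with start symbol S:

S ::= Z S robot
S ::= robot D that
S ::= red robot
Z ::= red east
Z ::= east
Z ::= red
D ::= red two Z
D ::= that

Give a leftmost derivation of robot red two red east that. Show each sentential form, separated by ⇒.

S ⇒ robot D that   [S ::= robot D that]
robot D that ⇒ robot red two Z that   [D ::= red two Z]
robot red two Z that ⇒ robot red two red east that   [Z ::= red east]

S ⇒ robot D that ⇒ robot red two Z that ⇒ robot red two red east that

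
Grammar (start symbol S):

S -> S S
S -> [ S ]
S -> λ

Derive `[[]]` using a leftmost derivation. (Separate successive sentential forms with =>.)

S => SS   [S -> S S]
SS => [S]S   [S -> [ S ]]
[S]S => [[S]]S   [S -> [ S ]]
[[S]]S => [[]]S   [S -> λ]
[[]]S => [[]]   [S -> λ]

S => SS => [S]S => [[S]]S => [[]]S => [[]]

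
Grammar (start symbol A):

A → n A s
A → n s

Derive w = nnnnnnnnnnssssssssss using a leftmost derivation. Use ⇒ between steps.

A ⇒ nAs   [A → n A s]
nAs ⇒ nnAss   [A → n A s]
nnAss ⇒ nnnAsss   [A → n A s]
nnnAsss ⇒ nnnnAssss   [A → n A s]
nnnnAssss ⇒ nnnnnAsssss   [A → n A s]
nnnnnAsssss ⇒ nnnnnnAssssss   [A → n A s]
nnnnnnAssssss ⇒ nnnnnnnAsssssss   [A → n A s]
nnnnnnnAsssssss ⇒ nnnnnnnnAssssssss   [A → n A s]
nnnnnnnnAssssssss ⇒ nnnnnnnnnAsssssssss   [A → n A s]
nnnnnnnnnAsssssssss ⇒ nnnnnnnnnnssssssssss   [A → n s]

A ⇒ nAs ⇒ nnAss ⇒ nnnAsss ⇒ nnnnAssss ⇒ nnnnnAsssss ⇒ nnnnnnAssssss ⇒ nnnnnnnAsssssss ⇒ nnnnnnnnAssssssss ⇒ nnnnnnnnnAsssssssss ⇒ nnnnnnnnnnssssssssss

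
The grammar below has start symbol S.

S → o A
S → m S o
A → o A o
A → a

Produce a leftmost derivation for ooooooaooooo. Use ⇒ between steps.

S ⇒ oA   [S → o A]
oA ⇒ ooAo   [A → o A o]
ooAo ⇒ oooAoo   [A → o A o]
oooAoo ⇒ ooooAooo   [A → o A o]
ooooAooo ⇒ oooooAoooo   [A → o A o]
oooooAoooo ⇒ ooooooAooooo   [A → o A o]
ooooooAooooo ⇒ ooooooaooooo   [A → a]

S⇒oA⇒ooAo⇒oooAoo⇒ooooAooo⇒oooooAoooo⇒ooooooAooooo⇒ooooooaooooo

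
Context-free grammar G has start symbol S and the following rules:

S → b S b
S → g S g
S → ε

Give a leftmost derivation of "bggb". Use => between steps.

S => bSb   [S → b S b]
bSb => bgSgb   [S → g S g]
bgSgb => bggb   [S → ε]

S => bSb => bgSgb => bggb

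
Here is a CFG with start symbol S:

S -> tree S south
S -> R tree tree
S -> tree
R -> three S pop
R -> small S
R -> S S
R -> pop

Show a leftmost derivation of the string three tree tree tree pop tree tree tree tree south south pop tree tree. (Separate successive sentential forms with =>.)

S => R tree tree => three S pop tree tree => three tree S south pop tree tree => three tree tree S south south pop tree tree => three tree tree R tree tree south south pop tree tree => three tree tree S S tree tree south south pop tree tree => three tree tree tree S tree tree south south pop tree tree => three tree tree tree R tree tree tree tree south south pop tree tree => three tree tree tree pop tree tree tree tree south south pop tree tree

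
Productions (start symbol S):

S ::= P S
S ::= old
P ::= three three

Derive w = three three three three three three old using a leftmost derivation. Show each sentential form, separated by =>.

S => P S   [S ::= P S]
P S => three three S   [P ::= three three]
three three S => three three P S   [S ::= P S]
three three P S => three three three three S   [P ::= three three]
three three three three S => three three three three P S   [S ::= P S]
three three three three P S => three three three three three three S   [P ::= three three]
three three three three three three S => three three three three three three old   [S ::= old]

S => P S => three three S => three three P S => three three three three S => three three three three P S => three three three three three three S => three three three three three three old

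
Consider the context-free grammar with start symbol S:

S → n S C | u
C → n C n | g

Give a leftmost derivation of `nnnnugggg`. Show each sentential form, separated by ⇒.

S ⇒ nSC ⇒ nnSCC ⇒ nnnSCCC ⇒ nnnnSCCCC ⇒ nnnnuCCCC ⇒ nnnnugCCC ⇒ nnnnuggCC ⇒ nnnnugggC ⇒ nnnnugggg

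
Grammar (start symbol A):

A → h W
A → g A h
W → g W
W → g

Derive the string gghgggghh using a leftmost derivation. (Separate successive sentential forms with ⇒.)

A⇒gAh⇒ggAhh⇒gghWhh⇒gghgWhh⇒gghggWhh⇒gghgggWhh⇒gghgggghh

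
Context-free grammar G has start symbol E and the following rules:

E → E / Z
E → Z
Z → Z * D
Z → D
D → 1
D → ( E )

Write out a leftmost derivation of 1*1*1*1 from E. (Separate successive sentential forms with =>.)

E => Z   [E → Z]
Z => Z*D   [Z → Z * D]
Z*D => Z*D*D   [Z → Z * D]
Z*D*D => Z*D*D*D   [Z → Z * D]
Z*D*D*D => D*D*D*D   [Z → D]
D*D*D*D => 1*D*D*D   [D → 1]
1*D*D*D => 1*1*D*D   [D → 1]
1*1*D*D => 1*1*1*D   [D → 1]
1*1*1*D => 1*1*1*1   [D → 1]

E=>Z=>Z*D=>Z*D*D=>Z*D*D*D=>D*D*D*D=>1*D*D*D=>1*1*D*D=>1*1*1*D=>1*1*1*1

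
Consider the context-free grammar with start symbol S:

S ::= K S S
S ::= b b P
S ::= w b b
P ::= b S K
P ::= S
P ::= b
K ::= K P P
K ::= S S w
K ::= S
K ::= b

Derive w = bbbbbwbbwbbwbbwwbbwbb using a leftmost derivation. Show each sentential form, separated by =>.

S => KSS   [S ::= K S S]
KSS => SSwSS   [K ::= S S w]
SSwSS => KSSSwSS   [S ::= K S S]
KSSSwSS => KPPSSSwSS   [K ::= K P P]
KPPSSSwSS => SPPSSSwSS   [K ::= S]
SPPSSSwSS => bbPPPSSSwSS   [S ::= b b P]
bbPPPSSSwSS => bbbPPSSSwSS   [P ::= b]
bbbPPSSSwSS => bbbbPSSSwSS   [P ::= b]
bbbbPSSSwSS => bbbbbSSSwSS   [P ::= b]
bbbbbSSSwSS => bbbbbwbbSSwSS   [S ::= w b b]
bbbbbwbbSSwSS => bbbbbwbbwbbSwSS   [S ::= w b b]
bbbbbwbbwbbSwSS => bbbbbwbbwbbwbbwSS   [S ::= w b b]
bbbbbwbbwbbwbbwSS => bbbbbwbbwbbwbbwwbbS   [S ::= w b b]
bbbbbwbbwbbwbbwwbbS => bbbbbwbbwbbwbbwwbbwbb   [S ::= w b b]

S => KSS => SSwSS => KSSSwSS => KPPSSSwSS => SPPSSSwSS => bbPPPSSSwSS => bbbPPSSSwSS => bbbbPSSSwSS => bbbbbSSSwSS => bbbbbwbbSSwSS => bbbbbwbbwbbSwSS => bbbbbwbbwbbwbbwSS => bbbbbwbbwbbwbbwwbbS => bbbbbwbbwbbwbbwwbbwbb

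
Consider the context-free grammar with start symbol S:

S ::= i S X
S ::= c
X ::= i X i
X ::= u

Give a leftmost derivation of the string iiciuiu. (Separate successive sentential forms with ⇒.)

S ⇒ iSX ⇒ iiSXX ⇒ iicXX ⇒ iiciXiX ⇒ iiciuiX ⇒ iiciuiu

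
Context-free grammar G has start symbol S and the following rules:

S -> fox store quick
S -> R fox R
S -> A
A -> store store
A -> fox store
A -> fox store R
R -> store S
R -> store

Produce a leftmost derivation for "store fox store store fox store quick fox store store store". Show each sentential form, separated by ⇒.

S ⇒ R fox R   [S -> R fox R]
R fox R ⇒ store S fox R   [R -> store S]
store S fox R ⇒ store A fox R   [S -> A]
store A fox R ⇒ store fox store R fox R   [A -> fox store R]
store fox store R fox R ⇒ store fox store store S fox R   [R -> store S]
store fox store store S fox R ⇒ store fox store store fox store quick fox R   [S -> fox store quick]
store fox store store fox store quick fox R ⇒ store fox store store fox store quick fox store S   [R -> store S]
store fox store store fox store quick fox store S ⇒ store fox store store fox store quick fox store A   [S -> A]
store fox store store fox store quick fox store A ⇒ store fox store store fox store quick fox store store store   [A -> store store]

S ⇒ R fox R ⇒ store S fox R ⇒ store A fox R ⇒ store fox store R fox R ⇒ store fox store store S fox R ⇒ store fox store store fox store quick fox R ⇒ store fox store store fox store quick fox store S ⇒ store fox store store fox store quick fox store A ⇒ store fox store store fox store quick fox store store store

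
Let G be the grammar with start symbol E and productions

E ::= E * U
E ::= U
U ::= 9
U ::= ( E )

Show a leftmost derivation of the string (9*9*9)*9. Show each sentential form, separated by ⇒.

E ⇒ E*U ⇒ U*U ⇒ (E)*U ⇒ (E*U)*U ⇒ (E*U*U)*U ⇒ (U*U*U)*U ⇒ (9*U*U)*U ⇒ (9*9*U)*U ⇒ (9*9*9)*U ⇒ (9*9*9)*9

E ⇒ E*U   [E ::= E * U]
E*U ⇒ U*U   [E ::= U]
U*U ⇒ (E)*U   [U ::= ( E )]
(E)*U ⇒ (E*U)*U   [E ::= E * U]
(E*U)*U ⇒ (E*U*U)*U   [E ::= E * U]
(E*U*U)*U ⇒ (U*U*U)*U   [E ::= U]
(U*U*U)*U ⇒ (9*U*U)*U   [U ::= 9]
(9*U*U)*U ⇒ (9*9*U)*U   [U ::= 9]
(9*9*U)*U ⇒ (9*9*9)*U   [U ::= 9]
(9*9*9)*U ⇒ (9*9*9)*9   [U ::= 9]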